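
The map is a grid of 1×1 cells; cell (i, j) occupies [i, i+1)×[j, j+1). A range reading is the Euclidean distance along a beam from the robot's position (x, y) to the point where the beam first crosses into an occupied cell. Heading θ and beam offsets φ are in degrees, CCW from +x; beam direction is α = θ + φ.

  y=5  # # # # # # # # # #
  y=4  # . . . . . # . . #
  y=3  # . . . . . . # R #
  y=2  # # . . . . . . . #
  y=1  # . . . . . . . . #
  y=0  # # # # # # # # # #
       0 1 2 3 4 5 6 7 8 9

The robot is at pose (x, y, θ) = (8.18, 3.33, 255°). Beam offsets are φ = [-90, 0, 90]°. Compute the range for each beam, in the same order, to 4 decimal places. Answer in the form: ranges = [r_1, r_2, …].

ranges = [0.1863, 2.4122, 0.8489]

beam 1: φ=-90°, α=165°
  d=(-0.9659,0.2588)  start (8,3)  tX=0.1863 tY=2.5887  stride 1/|dx|=1.0353 1/|dy|=3.8637
    cross x-line → (7,3), t=0.1863 (wall)
  → r_1 = 0.1863
beam 2: φ=0°, α=255°
  d=(-0.2588,-0.9659)  start (8,3)  tX=0.6955 tY=0.3416  stride 1/|dx|=3.8637 1/|dy|=1.0353
    cross y-line → (8,2), t=0.3416
    cross x-line → (7,2), t=0.6955
    cross y-line → (7,1), t=1.3769
    cross y-line → (7,0), t=2.4122 (wall)
  → r_2 = 2.4122
beam 3: φ=90°, α=345°
  d=(0.9659,-0.2588)  start (8,3)  tX=0.8489 tY=1.2750  stride 1/|dx|=1.0353 1/|dy|=3.8637
    cross x-line → (9,3), t=0.8489 (wall)
  → r_3 = 0.8489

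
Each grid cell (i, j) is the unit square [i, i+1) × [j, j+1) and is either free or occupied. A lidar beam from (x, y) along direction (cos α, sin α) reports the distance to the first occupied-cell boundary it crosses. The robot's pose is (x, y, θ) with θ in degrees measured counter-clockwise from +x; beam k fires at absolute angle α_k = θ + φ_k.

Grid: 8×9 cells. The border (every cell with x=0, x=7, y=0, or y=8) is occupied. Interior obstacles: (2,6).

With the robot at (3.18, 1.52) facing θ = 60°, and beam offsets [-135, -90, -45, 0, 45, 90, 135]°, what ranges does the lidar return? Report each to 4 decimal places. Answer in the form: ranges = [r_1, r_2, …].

ranges = [0.5383, 1.0400, 3.9548, 7.4825, 6.7086, 2.5172, 2.0091]

beam 1: φ=-135°, α=285°
  dir = (cos 285°, sin 285°) = (0.2588, -0.9659); from cell (3,1)
  next x-line at t=3.1682, next y-line at t=0.5383; Δt_x=3.8637, Δt_y=1.0353
    y: enter (3,0) at t=0.5383 ← occupied
  → r_1 = 0.5383
beam 2: φ=-90°, α=330°
  dir = (cos 330°, sin 330°) = (0.8660, -0.5000); from cell (3,1)
  next x-line at t=0.9469, next y-line at t=1.0400; Δt_x=1.1547, Δt_y=2.0000
    x: enter (4,1) at t=0.9469
    y: enter (4,0) at t=1.0400 ← occupied
  → r_2 = 1.0400
beam 3: φ=-45°, α=15°
  dir = (cos 15°, sin 15°) = (0.9659, 0.2588); from cell (3,1)
  next x-line at t=0.8489, next y-line at t=1.8546; Δt_x=1.0353, Δt_y=3.8637
    x: enter (4,1) at t=0.8489
    y: enter (4,2) at t=1.8546
    x: enter (5,2) at t=1.8842
    x: enter (6,2) at t=2.9195
    x: enter (7,2) at t=3.9548 ← occupied
  → r_3 = 3.9548
beam 4: φ=0°, α=60°
  dir = (cos 60°, sin 60°) = (0.5000, 0.8660); from cell (3,1)
  next x-line at t=1.6400, next y-line at t=0.5543; Δt_x=2.0000, Δt_y=1.1547
    y: enter (3,2) at t=0.5543
    x: enter (4,2) at t=1.6400
    y: enter (4,3) at t=1.7090
    y: enter (4,4) at t=2.8637
    x: enter (5,4) at t=3.6400
    y: enter (5,5) at t=4.0184
    y: enter (5,6) at t=5.1731
    x: enter (6,6) at t=5.6400
    y: enter (6,7) at t=6.3278
    y: enter (6,8) at t=7.4825 ← occupied
  → r_4 = 7.4825
beam 5: φ=45°, α=105°
  dir = (cos 105°, sin 105°) = (-0.2588, 0.9659); from cell (3,1)
  next x-line at t=0.6955, next y-line at t=0.4969; Δt_x=3.8637, Δt_y=1.0353
    y: enter (3,2) at t=0.4969
    x: enter (2,2) at t=0.6955
    y: enter (2,3) at t=1.5322
    y: enter (2,4) at t=2.5675
    y: enter (2,5) at t=3.6028
    x: enter (1,5) at t=4.5592
    y: enter (1,6) at t=4.6380
    y: enter (1,7) at t=5.6733
    y: enter (1,8) at t=6.7086 ← occupied
  → r_5 = 6.7086
beam 6: φ=90°, α=150°
  dir = (cos 150°, sin 150°) = (-0.8660, 0.5000); from cell (3,1)
  next x-line at t=0.2078, next y-line at t=0.9600; Δt_x=1.1547, Δt_y=2.0000
    x: enter (2,1) at t=0.2078
    y: enter (2,2) at t=0.9600
    x: enter (1,2) at t=1.3625
    x: enter (0,2) at t=2.5172 ← occupied
  → r_6 = 2.5172
beam 7: φ=135°, α=195°
  dir = (cos 195°, sin 195°) = (-0.9659, -0.2588); from cell (3,1)
  next x-line at t=0.1863, next y-line at t=2.0091; Δt_x=1.0353, Δt_y=3.8637
    x: enter (2,1) at t=0.1863
    x: enter (1,1) at t=1.2216
    y: enter (1,0) at t=2.0091 ← occupied
  → r_7 = 2.0091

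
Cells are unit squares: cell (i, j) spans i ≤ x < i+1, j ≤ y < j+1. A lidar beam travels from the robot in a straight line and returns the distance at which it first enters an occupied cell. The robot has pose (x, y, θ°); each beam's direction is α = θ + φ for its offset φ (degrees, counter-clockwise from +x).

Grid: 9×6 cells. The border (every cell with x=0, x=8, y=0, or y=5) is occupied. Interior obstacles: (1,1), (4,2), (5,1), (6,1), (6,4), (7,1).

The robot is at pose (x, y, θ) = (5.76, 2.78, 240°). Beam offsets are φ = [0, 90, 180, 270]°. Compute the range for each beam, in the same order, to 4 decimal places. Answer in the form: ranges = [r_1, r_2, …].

ranges = [0.9007, 1.5600, 1.4087, 4.4400]

beam 1: φ=0°, α=240°
  d=(-0.5000,-0.8660)  start (5,2)  tX=1.5200 tY=0.9007  stride 1/|dx|=2.0000 1/|dy|=1.1547
    cross y-line → (5,1), t=0.9007 (wall)
  → r_1 = 0.9007
beam 2: φ=90°, α=330°
  d=(0.8660,-0.5000)  start (5,2)  tX=0.2771 tY=1.5600  stride 1/|dx|=1.1547 1/|dy|=2.0000
    cross x-line → (6,2), t=0.2771
    cross x-line → (7,2), t=1.4318
    cross y-line → (7,1), t=1.5600 (wall)
  → r_2 = 1.5600
beam 3: φ=180°, α=60°
  d=(0.5000,0.8660)  start (5,2)  tX=0.4800 tY=0.2540  stride 1/|dx|=2.0000 1/|dy|=1.1547
    cross y-line → (5,3), t=0.2540
    cross x-line → (6,3), t=0.4800
    cross y-line → (6,4), t=1.4087 (wall)
  → r_3 = 1.4087
beam 4: φ=270°, α=150°
  d=(-0.8660,0.5000)  start (5,2)  tX=0.8776 tY=0.4400  stride 1/|dx|=1.1547 1/|dy|=2.0000
    cross y-line → (5,3), t=0.4400
    cross x-line → (4,3), t=0.8776
    cross x-line → (3,3), t=2.0323
    cross y-line → (3,4), t=2.4400
    cross x-line → (2,4), t=3.1870
    cross x-line → (1,4), t=4.3417
    cross y-line → (1,5), t=4.4400 (wall)
  → r_4 = 4.4400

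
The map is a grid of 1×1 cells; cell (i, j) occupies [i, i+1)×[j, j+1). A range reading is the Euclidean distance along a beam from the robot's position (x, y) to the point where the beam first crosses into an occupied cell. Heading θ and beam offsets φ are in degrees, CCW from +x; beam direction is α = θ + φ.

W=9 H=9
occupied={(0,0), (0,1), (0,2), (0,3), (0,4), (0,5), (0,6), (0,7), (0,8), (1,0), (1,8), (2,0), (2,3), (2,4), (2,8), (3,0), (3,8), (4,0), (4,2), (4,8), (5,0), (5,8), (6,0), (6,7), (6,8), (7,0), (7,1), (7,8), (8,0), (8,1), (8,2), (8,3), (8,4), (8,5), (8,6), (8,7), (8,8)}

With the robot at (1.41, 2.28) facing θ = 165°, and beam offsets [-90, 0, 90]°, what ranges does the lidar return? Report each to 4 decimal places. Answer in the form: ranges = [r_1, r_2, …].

beam 1: φ=-90°, α=75°
  d=(0.2588,0.9659)  start (1,2)  tX=2.2796 tY=0.7454  stride 1/|dx|=3.8637 1/|dy|=1.0353
    cross y-line → (1,3), t=0.7454
    cross y-line → (1,4), t=1.7807
    cross x-line → (2,4), t=2.2796 (wall)
  → r_1 = 2.2796
beam 2: φ=0°, α=165°
  d=(-0.9659,0.2588)  start (1,2)  tX=0.4245 tY=2.7819  stride 1/|dx|=1.0353 1/|dy|=3.8637
    cross x-line → (0,2), t=0.4245 (wall)
  → r_2 = 0.4245
beam 3: φ=90°, α=255°
  d=(-0.2588,-0.9659)  start (1,2)  tX=1.5841 tY=0.2899  stride 1/|dx|=3.8637 1/|dy|=1.0353
    cross y-line → (1,1), t=0.2899
    cross y-line → (1,0), t=1.3252 (wall)
  → r_3 = 1.3252

ranges = [2.2796, 0.4245, 1.3252]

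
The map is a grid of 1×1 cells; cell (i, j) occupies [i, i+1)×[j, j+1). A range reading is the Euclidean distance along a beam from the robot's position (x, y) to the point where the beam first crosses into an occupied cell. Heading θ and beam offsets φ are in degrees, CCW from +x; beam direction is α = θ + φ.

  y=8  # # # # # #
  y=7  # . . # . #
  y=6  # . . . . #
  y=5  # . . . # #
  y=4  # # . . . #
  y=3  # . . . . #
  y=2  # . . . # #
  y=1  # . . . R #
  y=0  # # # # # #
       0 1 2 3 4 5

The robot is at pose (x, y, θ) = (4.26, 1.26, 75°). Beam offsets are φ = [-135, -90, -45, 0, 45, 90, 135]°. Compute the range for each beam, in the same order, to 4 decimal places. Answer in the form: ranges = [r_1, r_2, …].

ranges = [0.3002, 0.7661, 0.8545, 0.7661, 6.5200, 3.3750, 0.5200]

beam 1: φ=-135°, α=300°
  dir = (cos 300°, sin 300°) = (0.5000, -0.8660); from cell (4,1)
  next x-line at t=1.4800, next y-line at t=0.3002; Δt_x=2.0000, Δt_y=1.1547
    y: enter (4,0) at t=0.3002 ← occupied
  → r_1 = 0.3002
beam 2: φ=-90°, α=345°
  dir = (cos 345°, sin 345°) = (0.9659, -0.2588); from cell (4,1)
  next x-line at t=0.7661, next y-line at t=1.0046; Δt_x=1.0353, Δt_y=3.8637
    x: enter (5,1) at t=0.7661 ← occupied
  → r_2 = 0.7661
beam 3: φ=-45°, α=30°
  dir = (cos 30°, sin 30°) = (0.8660, 0.5000); from cell (4,1)
  next x-line at t=0.8545, next y-line at t=1.4800; Δt_x=1.1547, Δt_y=2.0000
    x: enter (5,1) at t=0.8545 ← occupied
  → r_3 = 0.8545
beam 4: φ=0°, α=75°
  dir = (cos 75°, sin 75°) = (0.2588, 0.9659); from cell (4,1)
  next x-line at t=2.8591, next y-line at t=0.7661; Δt_x=3.8637, Δt_y=1.0353
    y: enter (4,2) at t=0.7661 ← occupied
  → r_4 = 0.7661
beam 5: φ=45°, α=120°
  dir = (cos 120°, sin 120°) = (-0.5000, 0.8660); from cell (4,1)
  next x-line at t=0.5200, next y-line at t=0.8545; Δt_x=2.0000, Δt_y=1.1547
    x: enter (3,1) at t=0.5200
    y: enter (3,2) at t=0.8545
    y: enter (3,3) at t=2.0092
    x: enter (2,3) at t=2.5200
    y: enter (2,4) at t=3.1639
    y: enter (2,5) at t=4.3186
    x: enter (1,5) at t=4.5200
    y: enter (1,6) at t=5.4733
    x: enter (0,6) at t=6.5200 ← occupied
  → r_5 = 6.5200
beam 6: φ=90°, α=165°
  dir = (cos 165°, sin 165°) = (-0.9659, 0.2588); from cell (4,1)
  next x-line at t=0.2692, next y-line at t=2.8591; Δt_x=1.0353, Δt_y=3.8637
    x: enter (3,1) at t=0.2692
    x: enter (2,1) at t=1.3044
    x: enter (1,1) at t=2.3397
    y: enter (1,2) at t=2.8591
    x: enter (0,2) at t=3.3750 ← occupied
  → r_6 = 3.3750
beam 7: φ=135°, α=210°
  dir = (cos 210°, sin 210°) = (-0.8660, -0.5000); from cell (4,1)
  next x-line at t=0.3002, next y-line at t=0.5200; Δt_x=1.1547, Δt_y=2.0000
    x: enter (3,1) at t=0.3002
    y: enter (3,0) at t=0.5200 ← occupied
  → r_7 = 0.5200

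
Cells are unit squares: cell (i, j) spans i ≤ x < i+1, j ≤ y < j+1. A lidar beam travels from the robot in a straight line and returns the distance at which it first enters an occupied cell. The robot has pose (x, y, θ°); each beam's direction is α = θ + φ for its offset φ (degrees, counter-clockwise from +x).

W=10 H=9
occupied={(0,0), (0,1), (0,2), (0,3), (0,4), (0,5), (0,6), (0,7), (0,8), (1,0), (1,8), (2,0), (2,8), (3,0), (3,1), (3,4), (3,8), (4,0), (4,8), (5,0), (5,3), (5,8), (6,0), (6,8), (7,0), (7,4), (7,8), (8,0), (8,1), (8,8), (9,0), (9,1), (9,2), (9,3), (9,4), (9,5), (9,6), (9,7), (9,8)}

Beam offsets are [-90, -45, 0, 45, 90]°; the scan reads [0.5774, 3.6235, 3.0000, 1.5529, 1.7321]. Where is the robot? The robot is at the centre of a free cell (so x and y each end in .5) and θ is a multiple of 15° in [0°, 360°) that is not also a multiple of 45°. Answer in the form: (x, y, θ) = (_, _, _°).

Enumerate (i+0.5, j+0.5, θ) over the 51 free cells and 16 admissible headings. For each, cast all 5 beams and compare to the given ranges.
  (4.5, 4.5, 255°): beam 1 = 0.5176 ≠ 0.5774 ✗
  (5.5, 7.5, 120°): beam 1 = 1.0000 ≠ 0.5774 ✗
  (5.5, 7.5, 165°): beam 1 = 0.5176 ≠ 0.5774 ✗
  …
  (2.5, 4.5, 120°): r_1=0.5774, r_2=3.6235, r_3=3.0000, r_4=1.5529, r_5=1.7321 — all match ✓
Unique over the lattice → pose = (2.5, 4.5, 120°).

(x, y, θ) = (2.5, 4.5, 120°)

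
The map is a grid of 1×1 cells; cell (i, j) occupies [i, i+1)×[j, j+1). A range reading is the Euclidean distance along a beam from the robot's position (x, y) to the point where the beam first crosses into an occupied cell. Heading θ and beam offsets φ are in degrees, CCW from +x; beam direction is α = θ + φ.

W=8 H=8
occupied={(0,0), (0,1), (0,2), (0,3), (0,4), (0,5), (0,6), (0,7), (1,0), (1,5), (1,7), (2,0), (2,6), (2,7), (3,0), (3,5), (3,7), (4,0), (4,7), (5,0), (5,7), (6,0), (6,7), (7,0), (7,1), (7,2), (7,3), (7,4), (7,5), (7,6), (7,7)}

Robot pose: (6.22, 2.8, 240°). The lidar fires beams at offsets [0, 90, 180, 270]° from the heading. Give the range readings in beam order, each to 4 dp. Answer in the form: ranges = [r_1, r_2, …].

beam 1: φ=0°, α=240°
  d=(-0.5000,-0.8660)  start (6,2)  tX=0.4400 tY=0.9238  stride 1/|dx|=2.0000 1/|dy|=1.1547
    cross x-line → (5,2), t=0.4400
    cross y-line → (5,1), t=0.9238
    cross y-line → (5,0), t=2.0785 (wall)
  → r_1 = 2.0785
beam 2: φ=90°, α=330°
  d=(0.8660,-0.5000)  start (6,2)  tX=0.9007 tY=1.6000  stride 1/|dx|=1.1547 1/|dy|=2.0000
    cross x-line → (7,2), t=0.9007 (wall)
  → r_2 = 0.9007
beam 3: φ=180°, α=60°
  d=(0.5000,0.8660)  start (6,2)  tX=1.5600 tY=0.2309  stride 1/|dx|=2.0000 1/|dy|=1.1547
    cross y-line → (6,3), t=0.2309
    cross y-line → (6,4), t=1.3856
    cross x-line → (7,4), t=1.5600 (wall)
  → r_3 = 1.5600
beam 4: φ=270°, α=150°
  d=(-0.8660,0.5000)  start (6,2)  tX=0.2540 tY=0.4000  stride 1/|dx|=1.1547 1/|dy|=2.0000
    cross x-line → (5,2), t=0.2540
    cross y-line → (5,3), t=0.4000
    cross x-line → (4,3), t=1.4087
    cross y-line → (4,4), t=2.4000
    cross x-line → (3,4), t=2.5634
    cross x-line → (2,4), t=3.7181
    cross y-line → (2,5), t=4.4000
    cross x-line → (1,5), t=4.8728 (wall)
  → r_4 = 4.8728

ranges = [2.0785, 0.9007, 1.5600, 4.8728]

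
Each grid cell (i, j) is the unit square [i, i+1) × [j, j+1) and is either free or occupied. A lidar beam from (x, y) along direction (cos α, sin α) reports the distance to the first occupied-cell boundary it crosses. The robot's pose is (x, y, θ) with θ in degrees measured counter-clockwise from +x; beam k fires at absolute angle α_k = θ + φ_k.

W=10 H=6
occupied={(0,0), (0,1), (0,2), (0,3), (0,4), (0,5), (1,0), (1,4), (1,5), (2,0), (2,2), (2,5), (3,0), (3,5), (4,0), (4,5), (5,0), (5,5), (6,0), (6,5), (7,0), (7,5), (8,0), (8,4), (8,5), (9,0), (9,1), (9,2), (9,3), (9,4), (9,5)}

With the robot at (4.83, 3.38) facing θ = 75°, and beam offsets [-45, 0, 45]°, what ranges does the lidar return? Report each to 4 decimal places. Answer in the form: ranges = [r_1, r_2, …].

beam 1: φ=-45°, α=30°
  dir = (cos 30°, sin 30°) = (0.8660, 0.5000); from cell (4,3)
  next x-line at t=0.1963, next y-line at t=1.2400; Δt_x=1.1547, Δt_y=2.0000
    x: enter (5,3) at t=0.1963
    y: enter (5,4) at t=1.2400
    x: enter (6,4) at t=1.3510
    x: enter (7,4) at t=2.5057
    y: enter (7,5) at t=3.2400 ← occupied
  → r_1 = 3.2400
beam 2: φ=0°, α=75°
  dir = (cos 75°, sin 75°) = (0.2588, 0.9659); from cell (4,3)
  next x-line at t=0.6568, next y-line at t=0.6419; Δt_x=3.8637, Δt_y=1.0353
    y: enter (4,4) at t=0.6419
    x: enter (5,4) at t=0.6568
    y: enter (5,5) at t=1.6771 ← occupied
  → r_2 = 1.6771
beam 3: φ=45°, α=120°
  dir = (cos 120°, sin 120°) = (-0.5000, 0.8660); from cell (4,3)
  next x-line at t=1.6600, next y-line at t=0.7159; Δt_x=2.0000, Δt_y=1.1547
    y: enter (4,4) at t=0.7159
    x: enter (3,4) at t=1.6600
    y: enter (3,5) at t=1.8706 ← occupied
  → r_3 = 1.8706

ranges = [3.2400, 1.6771, 1.8706]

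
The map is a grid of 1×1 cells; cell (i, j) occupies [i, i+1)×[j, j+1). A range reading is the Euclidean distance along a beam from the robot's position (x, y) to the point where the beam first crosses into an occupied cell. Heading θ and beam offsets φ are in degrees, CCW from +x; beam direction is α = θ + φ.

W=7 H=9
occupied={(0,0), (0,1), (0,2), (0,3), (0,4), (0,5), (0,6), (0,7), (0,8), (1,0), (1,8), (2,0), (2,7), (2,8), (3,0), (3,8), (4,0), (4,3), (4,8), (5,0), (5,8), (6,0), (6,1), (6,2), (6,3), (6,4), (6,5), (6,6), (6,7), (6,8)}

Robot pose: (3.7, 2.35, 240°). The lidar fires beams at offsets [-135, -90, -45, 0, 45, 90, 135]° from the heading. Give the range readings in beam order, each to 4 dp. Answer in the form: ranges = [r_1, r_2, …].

beam 1: φ=-135°, α=105°
  direction (-0.2588, 0.9659); cell (3,2); t to first gridline: x 2.7046, y 0.6729 (then +3.8637 / +1.0353)
    (3,3) via y @ 0.6729
    (3,4) via y @ 1.7082
    (2,4) via x @ 2.7046
    (2,5) via y @ 2.7435
    (2,6) via y @ 3.7788
    (2,7) via y @ 4.8140  # hit
  → r_1 = 4.8140
beam 2: φ=-90°, α=150°
  direction (-0.8660, 0.5000); cell (3,2); t to first gridline: x 0.8083, y 1.3000 (then +1.1547 / +2.0000)
    (2,2) via x @ 0.8083
    (2,3) via y @ 1.3000
    (1,3) via x @ 1.9630
    (0,3) via x @ 3.1177  # hit
  → r_2 = 3.1177
beam 3: φ=-45°, α=195°
  direction (-0.9659, -0.2588); cell (3,2); t to first gridline: x 0.7247, y 1.3523 (then +1.0353 / +3.8637)
    (2,2) via x @ 0.7247
    (2,1) via y @ 1.3523
    (1,1) via x @ 1.7600
    (0,1) via x @ 2.7952  # hit
  → r_3 = 2.7952
beam 4: φ=0°, α=240°
  direction (-0.5000, -0.8660); cell (3,2); t to first gridline: x 1.4000, y 0.4041 (then +2.0000 / +1.1547)
    (3,1) via y @ 0.4041
    (2,1) via x @ 1.4000
    (2,0) via y @ 1.5588  # hit
  → r_4 = 1.5588
beam 5: φ=45°, α=285°
  direction (0.2588, -0.9659); cell (3,2); t to first gridline: x 1.1591, y 0.3623 (then +3.8637 / +1.0353)
    (3,1) via y @ 0.3623
    (4,1) via x @ 1.1591
    (4,0) via y @ 1.3976  # hit
  → r_5 = 1.3976
beam 6: φ=90°, α=330°
  direction (0.8660, -0.5000); cell (3,2); t to first gridline: x 0.3464, y 0.7000 (then +1.1547 / +2.0000)
    (4,2) via x @ 0.3464
    (4,1) via y @ 0.7000
    (5,1) via x @ 1.5011
    (6,1) via x @ 2.6558  # hit
  → r_6 = 2.6558
beam 7: φ=135°, α=15°
  direction (0.9659, 0.2588); cell (3,2); t to first gridline: x 0.3106, y 2.5114 (then +1.0353 / +3.8637)
    (4,2) via x @ 0.3106
    (5,2) via x @ 1.3459
    (6,2) via x @ 2.3811  # hit
  → r_7 = 2.3811

ranges = [4.8140, 3.1177, 2.7952, 1.5588, 1.3976, 2.6558, 2.3811]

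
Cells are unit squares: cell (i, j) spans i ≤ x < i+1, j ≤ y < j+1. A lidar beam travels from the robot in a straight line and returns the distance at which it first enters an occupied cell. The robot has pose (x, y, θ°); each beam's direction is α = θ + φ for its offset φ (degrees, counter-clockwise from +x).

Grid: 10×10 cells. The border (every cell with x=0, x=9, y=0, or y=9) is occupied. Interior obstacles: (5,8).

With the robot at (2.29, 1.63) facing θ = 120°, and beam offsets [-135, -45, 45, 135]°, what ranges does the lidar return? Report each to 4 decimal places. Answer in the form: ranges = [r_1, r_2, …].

beam 1: φ=-135°, α=345°
  dir = (cos 345°, sin 345°) = (0.9659, -0.2588); from cell (2,1)
  next x-line at t=0.7350, next y-line at t=2.4341; Δt_x=1.0353, Δt_y=3.8637
    x: enter (3,1) at t=0.7350
    x: enter (4,1) at t=1.7703
    y: enter (4,0) at t=2.4341 ← occupied
  → r_1 = 2.4341
beam 2: φ=-45°, α=75°
  dir = (cos 75°, sin 75°) = (0.2588, 0.9659); from cell (2,1)
  next x-line at t=2.7432, next y-line at t=0.3831; Δt_x=3.8637, Δt_y=1.0353
    y: enter (2,2) at t=0.3831
    y: enter (2,3) at t=1.4183
    y: enter (2,4) at t=2.4536
    x: enter (3,4) at t=2.7432
    y: enter (3,5) at t=3.4889
    y: enter (3,6) at t=4.5242
    y: enter (3,7) at t=5.5594
    y: enter (3,8) at t=6.5947
    x: enter (4,8) at t=6.6069
    y: enter (4,9) at t=7.6300 ← occupied
  → r_2 = 7.6300
beam 3: φ=45°, α=165°
  dir = (cos 165°, sin 165°) = (-0.9659, 0.2588); from cell (2,1)
  next x-line at t=0.3002, next y-line at t=1.4296; Δt_x=1.0353, Δt_y=3.8637
    x: enter (1,1) at t=0.3002
    x: enter (0,1) at t=1.3355 ← occupied
  → r_3 = 1.3355
beam 4: φ=135°, α=255°
  dir = (cos 255°, sin 255°) = (-0.2588, -0.9659); from cell (2,1)
  next x-line at t=1.1205, next y-line at t=0.6522; Δt_x=3.8637, Δt_y=1.0353
    y: enter (2,0) at t=0.6522 ← occupied
  → r_4 = 0.6522

ranges = [2.4341, 7.6300, 1.3355, 0.6522]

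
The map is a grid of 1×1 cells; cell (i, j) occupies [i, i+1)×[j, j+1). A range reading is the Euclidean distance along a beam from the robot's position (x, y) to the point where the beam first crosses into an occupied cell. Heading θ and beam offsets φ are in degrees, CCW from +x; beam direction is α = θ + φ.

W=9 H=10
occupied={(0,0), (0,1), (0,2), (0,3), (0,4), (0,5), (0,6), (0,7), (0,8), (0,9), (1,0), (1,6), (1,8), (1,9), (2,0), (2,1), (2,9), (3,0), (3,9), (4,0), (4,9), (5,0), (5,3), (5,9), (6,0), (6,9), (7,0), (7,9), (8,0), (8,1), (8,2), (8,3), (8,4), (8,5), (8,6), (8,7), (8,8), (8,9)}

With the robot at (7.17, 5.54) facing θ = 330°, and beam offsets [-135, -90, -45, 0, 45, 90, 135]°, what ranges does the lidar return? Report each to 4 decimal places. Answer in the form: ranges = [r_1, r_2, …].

ranges = [6.3877, 2.3400, 3.2069, 0.9584, 0.8593, 1.6600, 3.5821]

beam 1: φ=-135°, α=195°
  dir = (cos 195°, sin 195°) = (-0.9659, -0.2588); from cell (7,5)
  next x-line at t=0.1760, next y-line at t=2.0864; Δt_x=1.0353, Δt_y=3.8637
    x: enter (6,5) at t=0.1760
    x: enter (5,5) at t=1.2113
    y: enter (5,4) at t=2.0864
    x: enter (4,4) at t=2.2465
    x: enter (3,4) at t=3.2818
    x: enter (2,4) at t=4.3171
    x: enter (1,4) at t=5.3524
    y: enter (1,3) at t=5.9501
    x: enter (0,3) at t=6.3877 ← occupied
  → r_1 = 6.3877
beam 2: φ=-90°, α=240°
  dir = (cos 240°, sin 240°) = (-0.5000, -0.8660); from cell (7,5)
  next x-line at t=0.3400, next y-line at t=0.6235; Δt_x=2.0000, Δt_y=1.1547
    x: enter (6,5) at t=0.3400
    y: enter (6,4) at t=0.6235
    y: enter (6,3) at t=1.7782
    x: enter (5,3) at t=2.3400 ← occupied
  → r_2 = 2.3400
beam 3: φ=-45°, α=285°
  dir = (cos 285°, sin 285°) = (0.2588, -0.9659); from cell (7,5)
  next x-line at t=3.2069, next y-line at t=0.5590; Δt_x=3.8637, Δt_y=1.0353
    y: enter (7,4) at t=0.5590
    y: enter (7,3) at t=1.5943
    y: enter (7,2) at t=2.6296
    x: enter (8,2) at t=3.2069 ← occupied
  → r_3 = 3.2069
beam 4: φ=0°, α=330°
  dir = (cos 330°, sin 330°) = (0.8660, -0.5000); from cell (7,5)
  next x-line at t=0.9584, next y-line at t=1.0800; Δt_x=1.1547, Δt_y=2.0000
    x: enter (8,5) at t=0.9584 ← occupied
  → r_4 = 0.9584
beam 5: φ=45°, α=15°
  dir = (cos 15°, sin 15°) = (0.9659, 0.2588); from cell (7,5)
  next x-line at t=0.8593, next y-line at t=1.7773; Δt_x=1.0353, Δt_y=3.8637
    x: enter (8,5) at t=0.8593 ← occupied
  → r_5 = 0.8593
beam 6: φ=90°, α=60°
  dir = (cos 60°, sin 60°) = (0.5000, 0.8660); from cell (7,5)
  next x-line at t=1.6600, next y-line at t=0.5312; Δt_x=2.0000, Δt_y=1.1547
    y: enter (7,6) at t=0.5312
    x: enter (8,6) at t=1.6600 ← occupied
  → r_6 = 1.6600
beam 7: φ=135°, α=105°
  dir = (cos 105°, sin 105°) = (-0.2588, 0.9659); from cell (7,5)
  next x-line at t=0.6568, next y-line at t=0.4762; Δt_x=3.8637, Δt_y=1.0353
    y: enter (7,6) at t=0.4762
    x: enter (6,6) at t=0.6568
    y: enter (6,7) at t=1.5115
    y: enter (6,8) at t=2.5468
    y: enter (6,9) at t=3.5821 ← occupied
  → r_7 = 3.5821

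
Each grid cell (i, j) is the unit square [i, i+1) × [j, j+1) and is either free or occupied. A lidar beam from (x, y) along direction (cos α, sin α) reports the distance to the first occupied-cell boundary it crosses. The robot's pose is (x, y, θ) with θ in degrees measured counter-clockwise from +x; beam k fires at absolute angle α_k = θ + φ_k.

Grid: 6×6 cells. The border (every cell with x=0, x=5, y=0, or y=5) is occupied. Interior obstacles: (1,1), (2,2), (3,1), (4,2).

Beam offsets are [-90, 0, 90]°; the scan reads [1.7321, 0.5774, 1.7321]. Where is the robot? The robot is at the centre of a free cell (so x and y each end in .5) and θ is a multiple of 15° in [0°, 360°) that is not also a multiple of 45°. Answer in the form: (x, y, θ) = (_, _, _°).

Enumerate (i+0.5, j+0.5, θ) over the 12 free cells and 16 admissible headings. For each, cast all 3 beams and compare to the given ranges.
  (2.5, 1.5, 210°): beam 1 = 0.5774 ≠ 1.7321 ✗
  (3.5, 2.5, 330°): beam 1 = 0.5774 ≠ 1.7321 ✗
  (1.5, 2.5, 300°): beam 1 = 0.5774 ≠ 1.7321 ✗
  (4.5, 1.5, 75°): beam 1 = 0.5176 ≠ 1.7321 ✗
  …
  (2.5, 3.5, 240°): r_1=1.7321, r_2=0.5774, r_3=1.7321 — all match ✓
Only this pose fits every beam.

(x, y, θ) = (2.5, 3.5, 240°)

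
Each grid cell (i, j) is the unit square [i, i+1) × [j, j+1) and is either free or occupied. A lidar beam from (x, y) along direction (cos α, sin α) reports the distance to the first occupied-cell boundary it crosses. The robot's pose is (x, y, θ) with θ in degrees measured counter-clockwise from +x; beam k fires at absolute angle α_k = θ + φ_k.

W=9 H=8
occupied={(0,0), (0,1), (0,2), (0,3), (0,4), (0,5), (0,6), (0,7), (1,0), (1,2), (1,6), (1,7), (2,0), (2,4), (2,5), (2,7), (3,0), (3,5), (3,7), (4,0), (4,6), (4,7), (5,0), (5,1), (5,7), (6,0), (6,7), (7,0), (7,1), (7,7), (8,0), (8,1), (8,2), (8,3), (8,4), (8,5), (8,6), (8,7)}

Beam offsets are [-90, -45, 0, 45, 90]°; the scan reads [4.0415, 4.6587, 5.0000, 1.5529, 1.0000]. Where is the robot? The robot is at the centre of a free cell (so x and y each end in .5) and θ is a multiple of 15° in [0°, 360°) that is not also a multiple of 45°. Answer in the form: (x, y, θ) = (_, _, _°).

(x, y, θ) = (7.5, 3.5, 210°)

Candidates: 34 free-cell centres × 16 headings = 544 poses. Raycast each; keep the one whose scan matches to 4 dp.
  (5.5, 5.5, 105°): beam 1 = 2.5882 ≠ 4.0415 ✗
  (1.5, 1.5, 75°): beam 1 = 1.9319 ≠ 4.0415 ✗
  (5.5, 2.5, 60°): beam 1 = 1.7321 ≠ 4.0415 ✗
  (7.5, 4.5, 300°): beam 1 = 7.0000 ≠ 4.0415 ✗
  (6.5, 5.5, 345°): beam 1 = 3.6235 ≠ 4.0415 ✗
  …
  (7.5, 3.5, 210°): r_1=4.0415, r_2=4.6587, r_3=5.0000, r_4=1.5529, r_5=1.0000 — all match ✓
Unique over the lattice → pose = (7.5, 3.5, 210°).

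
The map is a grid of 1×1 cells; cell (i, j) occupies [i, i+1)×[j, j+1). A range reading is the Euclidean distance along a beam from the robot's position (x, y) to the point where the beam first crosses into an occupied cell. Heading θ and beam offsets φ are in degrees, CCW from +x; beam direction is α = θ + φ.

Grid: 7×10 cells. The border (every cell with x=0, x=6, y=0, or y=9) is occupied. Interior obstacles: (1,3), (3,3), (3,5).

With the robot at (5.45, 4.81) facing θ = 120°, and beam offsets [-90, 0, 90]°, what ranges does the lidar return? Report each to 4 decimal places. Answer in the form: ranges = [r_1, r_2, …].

beam 1: φ=-90°, α=30°
  cosα=0.8660 sinα=0.5000 | (5,4) | tMaxX 0.6351 tMaxY 0.3800 | tΔX 1.1547 tΔY 2.0000
    t=0.3800 [y] (5,5)
    t=0.6351 [x] (6,5) — stop
  → r_1 = 0.6351
beam 2: φ=0°, α=120°
  cosα=-0.5000 sinα=0.8660 | (5,4) | tMaxX 0.9000 tMaxY 0.2194 | tΔX 2.0000 tΔY 1.1547
    t=0.2194 [y] (5,5)
    t=0.9000 [x] (4,5)
    t=1.3741 [y] (4,6)
    t=2.5288 [y] (4,7)
    t=2.9000 [x] (3,7)
    t=3.6835 [y] (3,8)
    t=4.8382 [y] (3,9) — stop
  → r_2 = 4.8382
beam 3: φ=90°, α=210°
  cosα=-0.8660 sinα=-0.5000 | (5,4) | tMaxX 0.5196 tMaxY 1.6200 | tΔX 1.1547 tΔY 2.0000
    t=0.5196 [x] (4,4)
    t=1.6200 [y] (4,3)
    t=1.6743 [x] (3,3) — stop
  → r_3 = 1.6743

ranges = [0.6351, 4.8382, 1.6743]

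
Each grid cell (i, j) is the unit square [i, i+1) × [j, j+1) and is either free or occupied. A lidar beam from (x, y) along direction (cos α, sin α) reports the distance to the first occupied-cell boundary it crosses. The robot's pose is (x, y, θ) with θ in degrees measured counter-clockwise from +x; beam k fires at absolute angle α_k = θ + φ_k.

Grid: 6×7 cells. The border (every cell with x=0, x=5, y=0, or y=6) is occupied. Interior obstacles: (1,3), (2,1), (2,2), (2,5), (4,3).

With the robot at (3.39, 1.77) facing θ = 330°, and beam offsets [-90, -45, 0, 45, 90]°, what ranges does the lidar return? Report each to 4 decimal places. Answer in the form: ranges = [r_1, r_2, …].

ranges = [0.7800, 0.7972, 1.5400, 1.6668, 1.4203]

beam 1: φ=-90°, α=240°
  d=(-0.5000,-0.8660)  start (3,1)  tX=0.7800 tY=0.8891  stride 1/|dx|=2.0000 1/|dy|=1.1547
    cross x-line → (2,1), t=0.7800 (wall)
  → r_1 = 0.7800
beam 2: φ=-45°, α=285°
  d=(0.2588,-0.9659)  start (3,1)  tX=2.3569 tY=0.7972  stride 1/|dx|=3.8637 1/|dy|=1.0353
    cross y-line → (3,0), t=0.7972 (wall)
  → r_2 = 0.7972
beam 3: φ=0°, α=330°
  d=(0.8660,-0.5000)  start (3,1)  tX=0.7044 tY=1.5400  stride 1/|dx|=1.1547 1/|dy|=2.0000
    cross x-line → (4,1), t=0.7044
    cross y-line → (4,0), t=1.5400 (wall)
  → r_3 = 1.5400
beam 4: φ=45°, α=15°
  d=(0.9659,0.2588)  start (3,1)  tX=0.6315 tY=0.8887  stride 1/|dx|=1.0353 1/|dy|=3.8637
    cross x-line → (4,1), t=0.6315
    cross y-line → (4,2), t=0.8887
    cross x-line → (5,2), t=1.6668 (wall)
  → r_4 = 1.6668
beam 5: φ=90°, α=60°
  d=(0.5000,0.8660)  start (3,1)  tX=1.2200 tY=0.2656  stride 1/|dx|=2.0000 1/|dy|=1.1547
    cross y-line → (3,2), t=0.2656
    cross x-line → (4,2), t=1.2200
    cross y-line → (4,3), t=1.4203 (wall)
  → r_5 = 1.4203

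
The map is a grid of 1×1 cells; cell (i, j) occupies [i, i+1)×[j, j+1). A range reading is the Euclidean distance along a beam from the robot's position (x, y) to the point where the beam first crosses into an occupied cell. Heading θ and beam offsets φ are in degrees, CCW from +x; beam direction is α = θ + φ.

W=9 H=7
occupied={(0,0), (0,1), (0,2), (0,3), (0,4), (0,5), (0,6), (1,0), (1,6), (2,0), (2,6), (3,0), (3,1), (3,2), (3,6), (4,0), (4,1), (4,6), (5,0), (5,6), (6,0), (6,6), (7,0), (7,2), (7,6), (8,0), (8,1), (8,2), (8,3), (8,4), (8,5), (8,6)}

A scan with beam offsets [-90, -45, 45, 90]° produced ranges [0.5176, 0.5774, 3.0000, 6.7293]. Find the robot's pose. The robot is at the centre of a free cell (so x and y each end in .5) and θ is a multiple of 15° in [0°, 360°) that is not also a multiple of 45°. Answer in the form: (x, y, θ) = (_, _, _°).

The pose lattice has 31·16 = 496 candidates. Test each by forward raycasting.
  (2.5, 2.5, 120°): beam 1 = 0.5774 ≠ 0.5176 ✗
  (5.5, 5.5, 15°): beam 1 = 4.6587 ≠ 0.5176 ✗
  (7.5, 5.5, 255°): beam 1 = 1.9319 ≠ 0.5176 ✗
  (5.5, 1.5, 300°): beam 1 = 0.5774 ≠ 0.5176 ✗
  (1.5, 4.5, 300°): beam 1 = 0.5774 ≠ 0.5176 ✗
  …
  (1.5, 5.5, 255°): r_1=0.5176, r_2=0.5774, r_3=3.0000, r_4=6.7293 — all match ✓
Unique over the lattice → pose = (1.5, 5.5, 255°).

(x, y, θ) = (1.5, 5.5, 255°)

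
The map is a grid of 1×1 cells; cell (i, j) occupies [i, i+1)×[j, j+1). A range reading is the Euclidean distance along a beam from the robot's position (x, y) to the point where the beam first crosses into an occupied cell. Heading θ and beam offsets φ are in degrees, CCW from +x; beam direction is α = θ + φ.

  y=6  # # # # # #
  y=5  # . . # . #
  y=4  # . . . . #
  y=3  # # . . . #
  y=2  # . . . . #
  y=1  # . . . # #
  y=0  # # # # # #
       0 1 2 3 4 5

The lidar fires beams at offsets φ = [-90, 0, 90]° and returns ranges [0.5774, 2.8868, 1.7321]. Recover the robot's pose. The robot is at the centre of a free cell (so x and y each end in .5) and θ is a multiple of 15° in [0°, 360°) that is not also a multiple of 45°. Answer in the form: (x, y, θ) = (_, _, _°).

(x, y, θ) = (2.5, 1.5, 30°)

Enumerate (i+0.5, j+0.5, θ) over the 17 free cells and 16 admissible headings. For each, cast all 3 beams and compare to the given ranges.
  (2.5, 2.5, 120°): beam 1 = 2.8868 ≠ 0.5774 ✗
  (3.5, 2.5, 165°): beam 1 = 3.6235 ≠ 0.5774 ✗
  (1.5, 2.5, 120°): beam 1 = 4.0415 ≠ 0.5774 ✗
  (2.5, 1.5, 240°): beam 1 = 1.7321 ≠ 0.5774 ✗
  (1.5, 2.5, 30°): beam 1 = 1.7321 ≠ 0.5774 ✗
  …
  (2.5, 1.5, 30°): r_1=0.5774, r_2=2.8868, r_3=1.7321 — all match ✓
Only this pose fits every beam.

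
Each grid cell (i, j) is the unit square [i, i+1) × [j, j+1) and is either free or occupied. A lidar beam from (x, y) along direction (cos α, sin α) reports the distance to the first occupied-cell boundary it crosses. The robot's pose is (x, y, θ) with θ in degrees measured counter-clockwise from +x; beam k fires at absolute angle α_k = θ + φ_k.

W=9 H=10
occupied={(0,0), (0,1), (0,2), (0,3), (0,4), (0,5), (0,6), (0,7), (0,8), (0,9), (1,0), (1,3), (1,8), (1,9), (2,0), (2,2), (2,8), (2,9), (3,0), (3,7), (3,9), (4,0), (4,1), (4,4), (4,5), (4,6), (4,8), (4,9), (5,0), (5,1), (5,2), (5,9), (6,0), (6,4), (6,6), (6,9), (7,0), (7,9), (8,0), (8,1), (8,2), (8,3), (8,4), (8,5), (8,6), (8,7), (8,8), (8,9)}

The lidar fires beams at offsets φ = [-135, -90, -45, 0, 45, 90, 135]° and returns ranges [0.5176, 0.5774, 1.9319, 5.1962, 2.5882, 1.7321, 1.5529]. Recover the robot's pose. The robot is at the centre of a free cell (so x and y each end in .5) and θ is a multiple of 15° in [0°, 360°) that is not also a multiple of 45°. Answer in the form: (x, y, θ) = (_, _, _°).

Candidates: 42 free-cell centres × 16 headings = 672 poses. Raycast each; keep the one whose scan matches to 4 dp.
  (6.5, 7.5, 105°): beam 1 = 1.7321 ≠ 0.5176 ✗
  (6.5, 1.5, 120°): beam 1 = 1.5529 ≠ 0.5176 ✗
  (1.5, 4.5, 120°): beam 1 = 6.7293 ≠ 0.5176 ✗
  …
  (1.5, 6.5, 300°): r_1=0.5176, r_2=0.5774, r_3=1.9319, r_4=5.1962, r_5=2.5882, r_6=1.7321, r_7=1.5529 — all match ✓
Unique over the lattice → pose = (1.5, 6.5, 300°).

(x, y, θ) = (1.5, 6.5, 300°)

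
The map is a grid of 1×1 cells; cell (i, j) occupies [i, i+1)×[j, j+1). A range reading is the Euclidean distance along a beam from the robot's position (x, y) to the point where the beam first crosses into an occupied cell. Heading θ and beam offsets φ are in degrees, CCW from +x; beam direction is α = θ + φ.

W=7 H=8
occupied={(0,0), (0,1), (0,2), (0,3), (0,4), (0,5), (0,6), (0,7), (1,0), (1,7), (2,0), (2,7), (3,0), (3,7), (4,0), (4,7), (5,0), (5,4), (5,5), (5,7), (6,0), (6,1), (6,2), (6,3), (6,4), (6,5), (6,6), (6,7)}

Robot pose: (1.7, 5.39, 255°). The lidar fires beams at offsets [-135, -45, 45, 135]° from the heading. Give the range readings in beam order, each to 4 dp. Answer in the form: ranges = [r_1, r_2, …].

beam 1: φ=-135°, α=120°
  d=(-0.5000,0.8660)  start (1,5)  tX=1.4000 tY=0.7044  stride 1/|dx|=2.0000 1/|dy|=1.1547
    cross y-line → (1,6), t=0.7044
    cross x-line → (0,6), t=1.4000 (wall)
  → r_1 = 1.4000
beam 2: φ=-45°, α=210°
  d=(-0.8660,-0.5000)  start (1,5)  tX=0.8083 tY=0.7800  stride 1/|dx|=1.1547 1/|dy|=2.0000
    cross y-line → (1,4), t=0.7800
    cross x-line → (0,4), t=0.8083 (wall)
  → r_2 = 0.8083
beam 3: φ=45°, α=300°
  d=(0.5000,-0.8660)  start (1,5)  tX=0.6000 tY=0.4503  stride 1/|dx|=2.0000 1/|dy|=1.1547
    cross y-line → (1,4), t=0.4503
    cross x-line → (2,4), t=0.6000
    cross y-line → (2,3), t=1.6050
    cross x-line → (3,3), t=2.6000
    cross y-line → (3,2), t=2.7597
    cross y-line → (3,1), t=3.9144
    cross x-line → (4,1), t=4.6000
    cross y-line → (4,0), t=5.0691 (wall)
  → r_3 = 5.0691
beam 4: φ=135°, α=30°
  d=(0.8660,0.5000)  start (1,5)  tX=0.3464 tY=1.2200  stride 1/|dx|=1.1547 1/|dy|=2.0000
    cross x-line → (2,5), t=0.3464
    cross y-line → (2,6), t=1.2200
    cross x-line → (3,6), t=1.5011
    cross x-line → (4,6), t=2.6558
    cross y-line → (4,7), t=3.2200 (wall)
  → r_4 = 3.2200

ranges = [1.4000, 0.8083, 5.0691, 3.2200]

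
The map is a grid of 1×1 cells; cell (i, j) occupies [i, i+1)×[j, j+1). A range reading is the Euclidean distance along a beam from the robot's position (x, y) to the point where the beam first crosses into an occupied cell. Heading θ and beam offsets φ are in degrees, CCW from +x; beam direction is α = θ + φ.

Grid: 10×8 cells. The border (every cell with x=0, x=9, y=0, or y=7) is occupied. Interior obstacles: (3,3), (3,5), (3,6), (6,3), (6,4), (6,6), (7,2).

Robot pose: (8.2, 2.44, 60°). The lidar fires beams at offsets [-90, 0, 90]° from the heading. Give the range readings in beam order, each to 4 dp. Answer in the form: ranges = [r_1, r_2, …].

ranges = [0.9238, 1.6000, 0.2309]

beam 1: φ=-90°, α=330°
  direction (0.8660, -0.5000); cell (8,2); t to first gridline: x 0.9238, y 0.8800 (then +1.1547 / +2.0000)
    (8,1) via y @ 0.8800
    (9,1) via x @ 0.9238  # hit
  → r_1 = 0.9238
beam 2: φ=0°, α=60°
  direction (0.5000, 0.8660); cell (8,2); t to first gridline: x 1.6000, y 0.6466 (then +2.0000 / +1.1547)
    (8,3) via y @ 0.6466
    (9,3) via x @ 1.6000  # hit
  → r_2 = 1.6000
beam 3: φ=90°, α=150°
  direction (-0.8660, 0.5000); cell (8,2); t to first gridline: x 0.2309, y 1.1200 (then +1.1547 / +2.0000)
    (7,2) via x @ 0.2309  # hit
  → r_3 = 0.2309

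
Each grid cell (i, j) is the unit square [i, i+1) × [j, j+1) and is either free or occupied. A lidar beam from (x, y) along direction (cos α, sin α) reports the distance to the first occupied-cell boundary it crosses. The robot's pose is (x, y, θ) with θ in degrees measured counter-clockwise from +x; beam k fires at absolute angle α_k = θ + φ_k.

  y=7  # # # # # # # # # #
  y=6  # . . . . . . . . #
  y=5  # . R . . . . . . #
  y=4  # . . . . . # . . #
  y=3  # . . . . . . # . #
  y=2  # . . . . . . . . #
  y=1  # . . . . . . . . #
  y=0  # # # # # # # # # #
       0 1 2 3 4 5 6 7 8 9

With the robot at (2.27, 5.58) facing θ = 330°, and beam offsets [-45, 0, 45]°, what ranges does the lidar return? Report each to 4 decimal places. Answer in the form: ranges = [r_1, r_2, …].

beam 1: φ=-45°, α=285°
  cosα=0.2588 sinα=-0.9659 | (2,5) | tMaxX 2.8205 tMaxY 0.6005 | tΔX 3.8637 tΔY 1.0353
    t=0.6005 [y] (2,4)
    t=1.6357 [y] (2,3)
    t=2.6710 [y] (2,2)
    t=2.8205 [x] (3,2)
    t=3.7063 [y] (3,1)
    t=4.7416 [y] (3,0) — stop
  → r_1 = 4.7416
beam 2: φ=0°, α=330°
  cosα=0.8660 sinα=-0.5000 | (2,5) | tMaxX 0.8429 tMaxY 1.1600 | tΔX 1.1547 tΔY 2.0000
    t=0.8429 [x] (3,5)
    t=1.1600 [y] (3,4)
    t=1.9976 [x] (4,4)
    t=3.1523 [x] (5,4)
    t=3.1600 [y] (5,3)
    t=4.3070 [x] (6,3)
    t=5.1600 [y] (6,2)
    t=5.4617 [x] (7,2)
    t=6.6164 [x] (8,2)
    t=7.1600 [y] (8,1)
    t=7.7711 [x] (9,1) — stop
  → r_2 = 7.7711
beam 3: φ=45°, α=15°
  cosα=0.9659 sinα=0.2588 | (2,5) | tMaxX 0.7558 tMaxY 1.6228 | tΔX 1.0353 tΔY 3.8637
    t=0.7558 [x] (3,5)
    t=1.6228 [y] (3,6)
    t=1.7910 [x] (4,6)
    t=2.8263 [x] (5,6)
    t=3.8616 [x] (6,6)
    t=4.8969 [x] (7,6)
    t=5.4865 [y] (7,7) — stop
  → r_3 = 5.4865

ranges = [4.7416, 7.7711, 5.4865]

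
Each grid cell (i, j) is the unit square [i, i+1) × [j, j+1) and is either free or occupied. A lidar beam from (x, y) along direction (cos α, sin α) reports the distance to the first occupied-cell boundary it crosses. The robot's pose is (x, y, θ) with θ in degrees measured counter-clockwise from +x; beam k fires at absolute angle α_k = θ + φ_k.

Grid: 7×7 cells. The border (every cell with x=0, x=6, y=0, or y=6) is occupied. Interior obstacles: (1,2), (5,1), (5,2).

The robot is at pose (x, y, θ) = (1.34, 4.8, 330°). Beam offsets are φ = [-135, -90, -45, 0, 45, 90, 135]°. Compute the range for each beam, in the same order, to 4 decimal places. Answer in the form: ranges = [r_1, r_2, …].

beam 1: φ=-135°, α=195°
  d=(-0.9659,-0.2588)  start (1,4)  tX=0.3520 tY=3.0910  stride 1/|dx|=1.0353 1/|dy|=3.8637
    cross x-line → (0,4), t=0.3520 (wall)
  → r_1 = 0.3520
beam 2: φ=-90°, α=240°
  d=(-0.5000,-0.8660)  start (1,4)  tX=0.6800 tY=0.9238  stride 1/|dx|=2.0000 1/|dy|=1.1547
    cross x-line → (0,4), t=0.6800 (wall)
  → r_2 = 0.6800
beam 3: φ=-45°, α=285°
  d=(0.2588,-0.9659)  start (1,4)  tX=2.5500 tY=0.8282  stride 1/|dx|=3.8637 1/|dy|=1.0353
    cross y-line → (1,3), t=0.8282
    cross y-line → (1,2), t=1.8635 (wall)
  → r_3 = 1.8635
beam 4: φ=0°, α=330°
  d=(0.8660,-0.5000)  start (1,4)  tX=0.7621 tY=1.6000  stride 1/|dx|=1.1547 1/|dy|=2.0000
    cross x-line → (2,4), t=0.7621
    cross y-line → (2,3), t=1.6000
    cross x-line → (3,3), t=1.9168
    cross x-line → (4,3), t=3.0715
    cross y-line → (4,2), t=3.6000
    cross x-line → (5,2), t=4.2262 (wall)
  → r_4 = 4.2262
beam 5: φ=45°, α=15°
  d=(0.9659,0.2588)  start (1,4)  tX=0.6833 tY=0.7727  stride 1/|dx|=1.0353 1/|dy|=3.8637
    cross x-line → (2,4), t=0.6833
    cross y-line → (2,5), t=0.7727
    cross x-line → (3,5), t=1.7186
    cross x-line → (4,5), t=2.7538
    cross x-line → (5,5), t=3.7891
    cross y-line → (5,6), t=4.6364 (wall)
  → r_5 = 4.6364
beam 6: φ=90°, α=60°
  d=(0.5000,0.8660)  start (1,4)  tX=1.3200 tY=0.2309  stride 1/|dx|=2.0000 1/|dy|=1.1547
    cross y-line → (1,5), t=0.2309
    cross x-line → (2,5), t=1.3200
    cross y-line → (2,6), t=1.3856 (wall)
  → r_6 = 1.3856
beam 7: φ=135°, α=105°
  d=(-0.2588,0.9659)  start (1,4)  tX=1.3137 tY=0.2071  stride 1/|dx|=3.8637 1/|dy|=1.0353
    cross y-line → (1,5), t=0.2071
    cross y-line → (1,6), t=1.2423 (wall)
  → r_7 = 1.2423

ranges = [0.3520, 0.6800, 1.8635, 4.2262, 4.6364, 1.3856, 1.2423]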